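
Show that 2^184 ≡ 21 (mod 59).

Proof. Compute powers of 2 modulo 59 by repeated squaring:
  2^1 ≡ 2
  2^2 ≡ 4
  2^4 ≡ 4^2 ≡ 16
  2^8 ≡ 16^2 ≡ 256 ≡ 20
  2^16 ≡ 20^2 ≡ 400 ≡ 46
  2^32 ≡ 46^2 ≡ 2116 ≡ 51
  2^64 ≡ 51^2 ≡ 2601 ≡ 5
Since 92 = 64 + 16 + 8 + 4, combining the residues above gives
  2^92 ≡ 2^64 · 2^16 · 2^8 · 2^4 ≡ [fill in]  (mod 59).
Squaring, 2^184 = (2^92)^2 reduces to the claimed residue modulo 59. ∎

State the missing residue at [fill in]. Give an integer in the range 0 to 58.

2^64 · 2^16 · 2^8 · 2^4 ≡ 5 · 46 · 20 · 16 = 73600.
73600 mod 59 = 27, so 2^92 ≡ 27 (mod 59).

27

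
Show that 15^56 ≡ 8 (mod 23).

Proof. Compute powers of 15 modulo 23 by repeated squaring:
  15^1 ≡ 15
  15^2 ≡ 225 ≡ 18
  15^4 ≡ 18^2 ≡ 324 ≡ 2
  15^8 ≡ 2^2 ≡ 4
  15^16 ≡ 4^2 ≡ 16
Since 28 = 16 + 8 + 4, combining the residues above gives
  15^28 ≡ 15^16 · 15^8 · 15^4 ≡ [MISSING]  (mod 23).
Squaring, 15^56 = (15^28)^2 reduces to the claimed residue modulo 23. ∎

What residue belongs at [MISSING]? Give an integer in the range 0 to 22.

15^16 · 15^8 · 15^4 ≡ 16 · 4 · 2 = 128.
128 mod 23 = 13, so 15^28 ≡ 13 (mod 23).

13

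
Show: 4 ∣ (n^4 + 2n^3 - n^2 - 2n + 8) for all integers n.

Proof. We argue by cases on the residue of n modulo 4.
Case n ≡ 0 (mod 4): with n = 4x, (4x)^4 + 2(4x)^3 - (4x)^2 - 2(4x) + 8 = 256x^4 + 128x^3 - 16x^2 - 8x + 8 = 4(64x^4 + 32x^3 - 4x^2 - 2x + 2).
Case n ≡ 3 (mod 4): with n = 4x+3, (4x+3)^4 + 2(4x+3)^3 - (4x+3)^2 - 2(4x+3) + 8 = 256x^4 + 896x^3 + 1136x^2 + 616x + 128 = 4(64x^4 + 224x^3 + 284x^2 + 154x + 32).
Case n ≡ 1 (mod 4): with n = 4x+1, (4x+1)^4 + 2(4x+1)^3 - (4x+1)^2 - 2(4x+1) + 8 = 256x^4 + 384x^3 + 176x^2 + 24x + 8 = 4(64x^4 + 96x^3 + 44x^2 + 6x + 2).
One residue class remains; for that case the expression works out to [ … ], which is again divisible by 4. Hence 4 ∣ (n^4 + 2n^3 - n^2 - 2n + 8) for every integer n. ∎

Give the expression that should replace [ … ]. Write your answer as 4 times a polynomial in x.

Only n ≡ 2 (mod 4) is unaccounted for. Put n = 4x+2:
(4x+2)^4 + 2(4x+2)^3 - (4x+2)^2 - 2(4x+2) + 8 expands to 256x^4 + 640x^3 + 560x^2 + 200x + 32,
and factoring out 4 leaves 4(64x^4 + 160x^3 + 140x^2 + 50x + 8).

4(64x^4 + 160x^3 + 140x^2 + 50x + 8)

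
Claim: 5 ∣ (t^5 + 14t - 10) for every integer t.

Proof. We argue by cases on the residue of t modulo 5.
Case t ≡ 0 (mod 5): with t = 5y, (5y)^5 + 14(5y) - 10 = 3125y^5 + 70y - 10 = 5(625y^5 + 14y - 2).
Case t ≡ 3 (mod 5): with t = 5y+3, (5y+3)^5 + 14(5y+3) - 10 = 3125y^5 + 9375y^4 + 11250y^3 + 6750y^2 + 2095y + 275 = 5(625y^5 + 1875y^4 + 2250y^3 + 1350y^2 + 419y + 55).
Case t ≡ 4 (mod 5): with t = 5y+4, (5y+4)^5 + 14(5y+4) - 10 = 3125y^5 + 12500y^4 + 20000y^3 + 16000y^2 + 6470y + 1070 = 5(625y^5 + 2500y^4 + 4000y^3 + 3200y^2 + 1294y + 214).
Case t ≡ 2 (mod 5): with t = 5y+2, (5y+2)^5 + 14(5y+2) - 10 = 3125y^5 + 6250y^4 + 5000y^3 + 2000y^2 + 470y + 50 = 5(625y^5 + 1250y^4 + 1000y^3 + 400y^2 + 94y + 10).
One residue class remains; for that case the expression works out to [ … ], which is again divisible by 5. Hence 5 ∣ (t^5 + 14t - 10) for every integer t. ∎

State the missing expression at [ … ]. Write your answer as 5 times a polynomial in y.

5(625y^5 + 625y^4 + 250y^3 + 50y^2 + 19y + 1)

Only t ≡ 1 (mod 5) is unaccounted for. Put t = 5y+1:
(5y+1)^5 + 14(5y+1) - 10 expands to 3125y^5 + 3125y^4 + 1250y^3 + 250y^2 + 95y + 5,
and factoring out 5 leaves 5(625y^5 + 625y^4 + 250y^3 + 50y^2 + 19y + 1).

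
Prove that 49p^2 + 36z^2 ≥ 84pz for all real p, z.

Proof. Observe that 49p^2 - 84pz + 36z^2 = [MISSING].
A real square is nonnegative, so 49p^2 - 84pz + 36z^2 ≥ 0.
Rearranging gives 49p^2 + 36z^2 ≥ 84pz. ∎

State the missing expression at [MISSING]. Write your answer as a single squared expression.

(7p - 6z)^2

49p^2 - 84pz + 36z^2 is a perfect-square trinomial: the outer terms are (7p)^2 and (6z)^2, and the cross term is -2·7p·6z.
So 49p^2 - 84pz + 36z^2 = (7p - 6z)^2 ≥ 0.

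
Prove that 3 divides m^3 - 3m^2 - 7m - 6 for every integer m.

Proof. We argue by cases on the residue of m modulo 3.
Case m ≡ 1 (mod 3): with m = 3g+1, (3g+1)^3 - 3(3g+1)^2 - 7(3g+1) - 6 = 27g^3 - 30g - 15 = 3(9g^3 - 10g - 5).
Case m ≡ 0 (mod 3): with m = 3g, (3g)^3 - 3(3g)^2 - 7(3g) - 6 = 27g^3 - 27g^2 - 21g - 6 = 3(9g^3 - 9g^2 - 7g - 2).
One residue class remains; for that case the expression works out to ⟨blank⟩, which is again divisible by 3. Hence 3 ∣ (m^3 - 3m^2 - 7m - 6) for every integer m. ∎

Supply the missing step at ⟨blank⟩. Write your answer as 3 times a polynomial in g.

The residues treated are {1, 0}, so the missing case is m ≡ 2 (mod 3); write m = 3g+2.
Then (3g+2)^3 - 3(3g+2)^2 - 7(3g+2) - 6 = 27g^3 + 27g^2 - 21g - 24 = 3(9g^3 + 9g^2 - 7g - 8).

3(9g^3 + 9g^2 - 7g - 8)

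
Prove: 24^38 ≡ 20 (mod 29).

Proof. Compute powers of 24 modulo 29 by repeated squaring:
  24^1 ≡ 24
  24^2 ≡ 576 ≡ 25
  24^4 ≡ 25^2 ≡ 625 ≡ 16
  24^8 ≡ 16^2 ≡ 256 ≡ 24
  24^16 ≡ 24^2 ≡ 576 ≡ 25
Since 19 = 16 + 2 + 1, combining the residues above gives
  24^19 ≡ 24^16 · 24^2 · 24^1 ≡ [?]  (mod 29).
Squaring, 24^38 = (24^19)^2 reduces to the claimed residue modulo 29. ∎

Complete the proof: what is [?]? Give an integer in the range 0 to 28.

Multiply the listed residues: 25 · 25 · 24 = 625 → 15000.
Reducing modulo 29: 15000 = 517·29 + 7, so 24^19 ≡ 7.

7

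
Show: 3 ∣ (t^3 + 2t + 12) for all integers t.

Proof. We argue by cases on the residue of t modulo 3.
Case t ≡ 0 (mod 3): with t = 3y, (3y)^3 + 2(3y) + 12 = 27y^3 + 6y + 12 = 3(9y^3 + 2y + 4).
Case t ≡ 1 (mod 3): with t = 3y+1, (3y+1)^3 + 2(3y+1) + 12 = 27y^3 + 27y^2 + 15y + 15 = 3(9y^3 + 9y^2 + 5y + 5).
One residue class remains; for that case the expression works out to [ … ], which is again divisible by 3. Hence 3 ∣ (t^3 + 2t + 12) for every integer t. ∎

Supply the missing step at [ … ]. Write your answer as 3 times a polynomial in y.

Only t ≡ 2 (mod 3) is unaccounted for. Put t = 3y+2:
(3y+2)^3 + 2(3y+2) + 12 expands to 27y^3 + 54y^2 + 42y + 24,
and factoring out 3 leaves 3(9y^3 + 18y^2 + 14y + 8).

3(9y^3 + 18y^2 + 14y + 8)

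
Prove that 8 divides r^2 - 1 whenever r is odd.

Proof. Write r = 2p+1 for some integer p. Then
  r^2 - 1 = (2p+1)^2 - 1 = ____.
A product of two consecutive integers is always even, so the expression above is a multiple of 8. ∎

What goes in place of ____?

4p(p + 1)

(2p+1)^2 - 1 = 4p^2 + 4p + 1 - 1 = 4p^2 + 4p = 4p(p+1).
Since p and p+1 are consecutive, p(p+1) is even, and 4·(even) is a multiple of 8.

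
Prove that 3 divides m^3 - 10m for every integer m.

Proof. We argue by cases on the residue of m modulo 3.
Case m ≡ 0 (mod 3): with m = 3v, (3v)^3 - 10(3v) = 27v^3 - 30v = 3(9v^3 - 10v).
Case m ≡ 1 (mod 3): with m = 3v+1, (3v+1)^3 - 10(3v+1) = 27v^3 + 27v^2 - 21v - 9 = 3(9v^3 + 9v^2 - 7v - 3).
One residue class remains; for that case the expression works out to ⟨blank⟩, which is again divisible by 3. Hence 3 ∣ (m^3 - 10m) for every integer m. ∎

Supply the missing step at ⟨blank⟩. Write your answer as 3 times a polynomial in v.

The residues treated are {0, 1}, so the missing case is m ≡ 2 (mod 3); write m = 3v+2.
Then (3v+2)^3 - 10(3v+2) = 27v^3 + 54v^2 + 6v - 12 = 3(9v^3 + 18v^2 + 2v - 4).

3(9v^3 + 18v^2 + 2v - 4)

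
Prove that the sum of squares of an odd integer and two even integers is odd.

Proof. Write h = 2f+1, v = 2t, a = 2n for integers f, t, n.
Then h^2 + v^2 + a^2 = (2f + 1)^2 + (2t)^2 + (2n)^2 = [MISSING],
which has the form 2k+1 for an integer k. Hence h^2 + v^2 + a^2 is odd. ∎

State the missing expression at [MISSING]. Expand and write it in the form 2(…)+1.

2(2f^2 + 2f + 2n^2 + 2t^2) + 1

(2f + 1)^2 + (2t)^2 + (2n)^2 = 4f^2 + 4f + 4n^2 + 4t^2 + 1
= 2(2f^2 + 2f + 2n^2 + 2t^2) + 1.
Since 2f^2 + 2f + 2n^2 + 2t^2 is an integer, the sum of squares is of the form 2k+1 for an integer k.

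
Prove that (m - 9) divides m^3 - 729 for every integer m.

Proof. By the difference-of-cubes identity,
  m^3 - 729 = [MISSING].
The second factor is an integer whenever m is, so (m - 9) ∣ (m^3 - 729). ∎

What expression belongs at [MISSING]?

a^3 - b^3 = (a - b)(a^2 + ab + b^2). With a = m, b = 9:
m^3 - 729 = (m - 9)(m^2 + 9m + 81).

(m - 9)(m^2 + 9m + 81)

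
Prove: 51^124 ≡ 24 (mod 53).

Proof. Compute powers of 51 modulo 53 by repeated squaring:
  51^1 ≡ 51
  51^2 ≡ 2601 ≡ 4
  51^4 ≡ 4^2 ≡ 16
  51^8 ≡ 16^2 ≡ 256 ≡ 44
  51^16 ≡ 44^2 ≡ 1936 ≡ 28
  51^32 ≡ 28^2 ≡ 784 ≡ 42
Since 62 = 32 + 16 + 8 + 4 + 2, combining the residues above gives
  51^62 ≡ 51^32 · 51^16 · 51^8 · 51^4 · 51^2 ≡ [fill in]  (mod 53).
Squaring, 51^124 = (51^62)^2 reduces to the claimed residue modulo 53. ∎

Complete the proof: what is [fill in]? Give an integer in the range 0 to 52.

17

51^32 · 51^16 · 51^8 · 51^4 · 51^2 ≡ 42 · 28 · 44 · 16 · 4 = 3311616.
3311616 mod 53 = 17, so 51^62 ≡ 17 (mod 53).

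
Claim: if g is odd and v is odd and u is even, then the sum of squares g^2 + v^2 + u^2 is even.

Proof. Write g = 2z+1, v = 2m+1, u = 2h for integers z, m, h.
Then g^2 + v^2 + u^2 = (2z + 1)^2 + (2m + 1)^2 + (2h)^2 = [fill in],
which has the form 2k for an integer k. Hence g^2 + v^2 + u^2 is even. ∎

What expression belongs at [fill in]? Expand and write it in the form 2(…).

(2z + 1)^2 + (2m + 1)^2 + (2h)^2 = 4h^2 + 4m^2 + 4m + 4z^2 + 4z + 2
= 2(2h^2 + 2m^2 + 2m + 2z^2 + 2z + 1).
Since 2h^2 + 2m^2 + 2m + 2z^2 + 2z + 1 is an integer, the sum of squares is of the form 2k for an integer k.

2(2h^2 + 2m^2 + 2m + 2z^2 + 2z + 1)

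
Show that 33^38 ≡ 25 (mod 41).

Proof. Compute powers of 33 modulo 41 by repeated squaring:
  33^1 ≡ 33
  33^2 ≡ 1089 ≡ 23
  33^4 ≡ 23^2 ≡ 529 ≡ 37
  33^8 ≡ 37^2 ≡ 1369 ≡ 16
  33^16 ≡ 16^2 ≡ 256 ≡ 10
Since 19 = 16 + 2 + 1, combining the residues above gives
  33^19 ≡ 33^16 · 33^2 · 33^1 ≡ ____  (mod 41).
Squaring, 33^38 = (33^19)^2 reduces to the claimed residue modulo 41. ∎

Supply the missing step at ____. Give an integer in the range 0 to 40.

Multiply the listed residues: 10 · 23 · 33 = 230 → 7590.
Reducing modulo 41: 7590 = 185·41 + 5, so 33^19 ≡ 5.

5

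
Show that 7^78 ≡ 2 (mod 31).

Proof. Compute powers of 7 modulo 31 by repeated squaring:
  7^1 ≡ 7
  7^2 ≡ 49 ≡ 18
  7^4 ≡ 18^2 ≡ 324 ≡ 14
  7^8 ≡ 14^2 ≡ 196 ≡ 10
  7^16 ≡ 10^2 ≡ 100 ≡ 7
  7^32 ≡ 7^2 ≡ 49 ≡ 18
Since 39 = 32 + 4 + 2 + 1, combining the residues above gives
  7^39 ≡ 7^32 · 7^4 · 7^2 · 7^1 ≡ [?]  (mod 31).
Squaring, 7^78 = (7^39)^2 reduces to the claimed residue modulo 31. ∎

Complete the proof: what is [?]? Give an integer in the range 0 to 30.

7^32 · 7^4 · 7^2 · 7^1 ≡ 18 · 14 · 18 · 7 = 31752.
31752 mod 31 = 8, so 7^39 ≡ 8 (mod 31).

8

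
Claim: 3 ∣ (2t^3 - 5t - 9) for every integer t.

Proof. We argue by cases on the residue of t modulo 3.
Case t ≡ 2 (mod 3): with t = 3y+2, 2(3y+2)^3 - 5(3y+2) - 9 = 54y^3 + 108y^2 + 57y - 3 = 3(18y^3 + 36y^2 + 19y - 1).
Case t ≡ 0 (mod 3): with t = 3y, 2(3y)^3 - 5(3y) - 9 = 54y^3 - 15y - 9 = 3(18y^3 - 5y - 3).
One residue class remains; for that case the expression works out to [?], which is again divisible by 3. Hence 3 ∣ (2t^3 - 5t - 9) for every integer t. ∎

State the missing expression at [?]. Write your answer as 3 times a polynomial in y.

The residues treated are {2, 0}, so the missing case is t ≡ 1 (mod 3); write t = 3y+1.
Then 2(3y+1)^3 - 5(3y+1) - 9 = 54y^3 + 54y^2 + 3y - 12 = 3(18y^3 + 18y^2 + y - 4).

3(18y^3 + 18y^2 + y - 4)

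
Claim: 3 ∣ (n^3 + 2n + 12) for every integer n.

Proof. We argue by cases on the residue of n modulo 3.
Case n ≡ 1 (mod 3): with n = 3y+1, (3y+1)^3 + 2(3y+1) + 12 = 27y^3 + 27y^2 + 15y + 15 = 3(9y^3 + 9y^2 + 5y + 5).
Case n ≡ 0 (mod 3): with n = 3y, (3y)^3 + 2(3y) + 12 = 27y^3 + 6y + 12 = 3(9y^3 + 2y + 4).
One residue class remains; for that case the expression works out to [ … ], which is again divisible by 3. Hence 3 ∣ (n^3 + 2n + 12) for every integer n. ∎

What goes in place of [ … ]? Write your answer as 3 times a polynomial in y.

Only n ≡ 2 (mod 3) is unaccounted for. Put n = 3y+2:
(3y+2)^3 + 2(3y+2) + 12 expands to 27y^3 + 54y^2 + 42y + 24,
and factoring out 3 leaves 3(9y^3 + 18y^2 + 14y + 8).

3(9y^3 + 18y^2 + 14y + 8)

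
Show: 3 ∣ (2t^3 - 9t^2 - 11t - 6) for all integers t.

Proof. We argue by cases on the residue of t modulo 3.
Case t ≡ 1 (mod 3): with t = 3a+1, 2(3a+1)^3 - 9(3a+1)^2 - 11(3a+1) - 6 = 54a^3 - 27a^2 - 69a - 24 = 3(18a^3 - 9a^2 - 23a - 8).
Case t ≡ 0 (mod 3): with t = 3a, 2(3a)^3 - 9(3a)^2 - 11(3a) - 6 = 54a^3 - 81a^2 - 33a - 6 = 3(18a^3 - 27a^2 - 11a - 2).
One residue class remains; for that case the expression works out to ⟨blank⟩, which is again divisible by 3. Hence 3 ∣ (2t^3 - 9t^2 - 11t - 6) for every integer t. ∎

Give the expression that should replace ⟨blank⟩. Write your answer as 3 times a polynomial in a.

The residues treated are {1, 0}, so the missing case is t ≡ 2 (mod 3); write t = 3a+2.
Then 2(3a+2)^3 - 9(3a+2)^2 - 11(3a+2) - 6 = 54a^3 + 27a^2 - 69a - 48 = 3(18a^3 + 9a^2 - 23a - 16).

3(18a^3 + 9a^2 - 23a - 16)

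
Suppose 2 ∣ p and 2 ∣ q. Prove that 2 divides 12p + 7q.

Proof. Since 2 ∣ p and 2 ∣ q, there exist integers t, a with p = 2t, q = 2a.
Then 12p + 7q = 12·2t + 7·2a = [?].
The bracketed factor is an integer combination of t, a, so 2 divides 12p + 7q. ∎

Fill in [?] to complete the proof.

Pull the common 2 out of every term: 12·2t + 7·2a = 2(7a + 12t).
7a + 12t is an integer, which exhibits the divisibility.

2(7a + 12t)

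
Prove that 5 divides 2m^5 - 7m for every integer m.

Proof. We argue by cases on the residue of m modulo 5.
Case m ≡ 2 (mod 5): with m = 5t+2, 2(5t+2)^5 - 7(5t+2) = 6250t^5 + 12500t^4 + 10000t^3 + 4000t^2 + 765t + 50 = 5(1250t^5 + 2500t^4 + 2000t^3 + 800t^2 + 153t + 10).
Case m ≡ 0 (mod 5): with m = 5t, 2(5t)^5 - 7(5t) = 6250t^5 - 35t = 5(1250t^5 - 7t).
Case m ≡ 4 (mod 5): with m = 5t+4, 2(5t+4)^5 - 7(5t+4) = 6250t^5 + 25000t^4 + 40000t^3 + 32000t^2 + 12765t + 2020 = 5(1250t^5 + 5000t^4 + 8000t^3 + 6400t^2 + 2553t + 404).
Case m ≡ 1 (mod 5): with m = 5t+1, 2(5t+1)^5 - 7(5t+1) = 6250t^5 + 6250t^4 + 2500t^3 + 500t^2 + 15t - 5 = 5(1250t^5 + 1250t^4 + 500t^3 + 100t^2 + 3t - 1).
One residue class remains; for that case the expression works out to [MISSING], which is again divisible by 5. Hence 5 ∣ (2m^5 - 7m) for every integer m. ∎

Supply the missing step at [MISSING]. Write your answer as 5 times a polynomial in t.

5(1250t^5 + 3750t^4 + 4500t^3 + 2700t^2 + 803t + 93)

Only m ≡ 3 (mod 5) is unaccounted for. Put m = 5t+3:
2(5t+3)^5 - 7(5t+3) expands to 6250t^5 + 18750t^4 + 22500t^3 + 13500t^2 + 4015t + 465,
and factoring out 5 leaves 5(1250t^5 + 3750t^4 + 4500t^3 + 2700t^2 + 803t + 93).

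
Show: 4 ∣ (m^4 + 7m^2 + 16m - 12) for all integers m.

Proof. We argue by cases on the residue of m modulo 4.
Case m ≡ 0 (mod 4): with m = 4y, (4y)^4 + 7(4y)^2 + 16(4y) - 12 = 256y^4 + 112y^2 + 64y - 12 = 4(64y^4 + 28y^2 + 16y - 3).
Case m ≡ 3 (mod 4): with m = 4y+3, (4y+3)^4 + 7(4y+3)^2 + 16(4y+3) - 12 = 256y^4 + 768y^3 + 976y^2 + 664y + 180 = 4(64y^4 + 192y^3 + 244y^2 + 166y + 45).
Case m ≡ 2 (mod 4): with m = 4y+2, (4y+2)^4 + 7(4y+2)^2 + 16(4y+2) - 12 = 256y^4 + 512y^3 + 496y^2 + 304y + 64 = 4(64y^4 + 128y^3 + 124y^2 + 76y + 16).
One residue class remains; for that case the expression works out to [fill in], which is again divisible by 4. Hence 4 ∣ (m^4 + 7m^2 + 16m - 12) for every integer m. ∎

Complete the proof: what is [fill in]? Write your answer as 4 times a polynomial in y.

4(64y^4 + 64y^3 + 52y^2 + 34y + 3)

Only m ≡ 1 (mod 4) is unaccounted for. Put m = 4y+1:
(4y+1)^4 + 7(4y+1)^2 + 16(4y+1) - 12 expands to 256y^4 + 256y^3 + 208y^2 + 136y + 12,
and factoring out 4 leaves 4(64y^4 + 64y^3 + 52y^2 + 34y + 3).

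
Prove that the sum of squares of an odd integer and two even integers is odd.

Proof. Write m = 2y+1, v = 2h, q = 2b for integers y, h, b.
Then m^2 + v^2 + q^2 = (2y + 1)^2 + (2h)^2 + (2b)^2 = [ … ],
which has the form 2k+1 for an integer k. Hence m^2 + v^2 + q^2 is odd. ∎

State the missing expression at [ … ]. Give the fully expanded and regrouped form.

(2y + 1)^2 + (2h)^2 + (2b)^2 = 4b^2 + 4h^2 + 4y^2 + 4y + 1
= 2(2b^2 + 2h^2 + 2y^2 + 2y) + 1.
Since 2b^2 + 2h^2 + 2y^2 + 2y is an integer, the sum of squares is of the form 2k+1 for an integer k.

2(2b^2 + 2h^2 + 2y^2 + 2y) + 1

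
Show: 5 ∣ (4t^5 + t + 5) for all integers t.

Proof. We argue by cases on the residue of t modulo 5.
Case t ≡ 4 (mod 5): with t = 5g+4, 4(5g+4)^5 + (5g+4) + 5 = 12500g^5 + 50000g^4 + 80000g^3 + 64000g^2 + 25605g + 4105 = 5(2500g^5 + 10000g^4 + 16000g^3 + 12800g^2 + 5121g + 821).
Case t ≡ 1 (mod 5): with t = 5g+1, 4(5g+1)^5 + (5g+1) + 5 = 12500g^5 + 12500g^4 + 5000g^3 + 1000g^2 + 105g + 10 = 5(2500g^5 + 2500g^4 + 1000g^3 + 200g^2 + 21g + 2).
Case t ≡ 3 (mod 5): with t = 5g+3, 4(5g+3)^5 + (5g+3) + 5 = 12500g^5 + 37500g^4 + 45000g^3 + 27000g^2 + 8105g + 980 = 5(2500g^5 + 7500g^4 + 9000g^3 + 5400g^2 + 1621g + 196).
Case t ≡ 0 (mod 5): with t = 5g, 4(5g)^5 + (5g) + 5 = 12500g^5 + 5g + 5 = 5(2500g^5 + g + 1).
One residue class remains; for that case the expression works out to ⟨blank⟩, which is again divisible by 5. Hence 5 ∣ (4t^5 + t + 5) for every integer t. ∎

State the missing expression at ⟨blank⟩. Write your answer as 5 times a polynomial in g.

5(2500g^5 + 5000g^4 + 4000g^3 + 1600g^2 + 321g + 27)

Only t ≡ 2 (mod 5) is unaccounted for. Put t = 5g+2:
4(5g+2)^5 + (5g+2) + 5 expands to 12500g^5 + 25000g^4 + 20000g^3 + 8000g^2 + 1605g + 135,
and factoring out 5 leaves 5(2500g^5 + 5000g^4 + 4000g^3 + 1600g^2 + 321g + 27).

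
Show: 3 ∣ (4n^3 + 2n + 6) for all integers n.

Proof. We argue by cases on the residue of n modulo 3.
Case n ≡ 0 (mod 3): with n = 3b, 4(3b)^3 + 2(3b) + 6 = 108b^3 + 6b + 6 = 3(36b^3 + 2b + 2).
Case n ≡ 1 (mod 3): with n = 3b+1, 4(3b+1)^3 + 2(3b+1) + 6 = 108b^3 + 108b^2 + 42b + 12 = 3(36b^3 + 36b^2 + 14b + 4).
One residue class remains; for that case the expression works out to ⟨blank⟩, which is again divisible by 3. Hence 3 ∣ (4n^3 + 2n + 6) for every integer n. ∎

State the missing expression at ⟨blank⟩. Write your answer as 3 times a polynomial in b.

3(36b^3 + 72b^2 + 50b + 14)

Only n ≡ 2 (mod 3) is unaccounted for. Put n = 3b+2:
4(3b+2)^3 + 2(3b+2) + 6 expands to 108b^3 + 216b^2 + 150b + 42,
and factoring out 3 leaves 3(36b^3 + 72b^2 + 50b + 14).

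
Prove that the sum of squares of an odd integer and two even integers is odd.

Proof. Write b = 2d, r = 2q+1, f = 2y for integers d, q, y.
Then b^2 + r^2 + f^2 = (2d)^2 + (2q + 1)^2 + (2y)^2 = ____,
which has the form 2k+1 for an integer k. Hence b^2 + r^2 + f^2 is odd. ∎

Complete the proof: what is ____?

2(2d^2 + 2q^2 + 2q + 2y^2) + 1

Expanding: (2d)^2 + (2q + 1)^2 + (2y)^2 = 4d^2 + 4q^2 + 4q + 4y^2 + 1.
Every term except the constant is even, so this is 2(2d^2 + 2q^2 + 2q + 2y^2) + 1,
and 2d^2 + 2q^2 + 2q + 2y^2 ∈ ℤ gives the required form.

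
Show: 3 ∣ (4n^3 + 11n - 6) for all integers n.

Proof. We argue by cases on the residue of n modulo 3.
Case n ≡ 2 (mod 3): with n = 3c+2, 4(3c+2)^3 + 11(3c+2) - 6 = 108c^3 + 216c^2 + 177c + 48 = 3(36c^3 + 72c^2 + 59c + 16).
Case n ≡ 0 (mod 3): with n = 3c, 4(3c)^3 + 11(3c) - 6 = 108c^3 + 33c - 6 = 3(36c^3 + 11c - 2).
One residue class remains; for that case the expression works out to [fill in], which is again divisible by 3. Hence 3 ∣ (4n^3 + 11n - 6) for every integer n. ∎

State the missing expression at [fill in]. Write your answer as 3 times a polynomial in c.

3(36c^3 + 36c^2 + 23c + 3)

The residues treated are {2, 0}, so the missing case is n ≡ 1 (mod 3); write n = 3c+1.
Then 4(3c+1)^3 + 11(3c+1) - 6 = 108c^3 + 108c^2 + 69c + 9 = 3(36c^3 + 36c^2 + 23c + 3).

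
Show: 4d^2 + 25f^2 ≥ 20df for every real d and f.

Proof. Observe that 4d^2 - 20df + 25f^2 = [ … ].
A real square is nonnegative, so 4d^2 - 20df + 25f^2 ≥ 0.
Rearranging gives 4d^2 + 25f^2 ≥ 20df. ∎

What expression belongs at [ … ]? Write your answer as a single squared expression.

4d^2 - 20df + 25f^2 is a perfect-square trinomial: the outer terms are (2d)^2 and (5f)^2, and the cross term is -2·2d·5f.
So 4d^2 - 20df + 25f^2 = (2d - 5f)^2 ≥ 0.

(2d - 5f)^2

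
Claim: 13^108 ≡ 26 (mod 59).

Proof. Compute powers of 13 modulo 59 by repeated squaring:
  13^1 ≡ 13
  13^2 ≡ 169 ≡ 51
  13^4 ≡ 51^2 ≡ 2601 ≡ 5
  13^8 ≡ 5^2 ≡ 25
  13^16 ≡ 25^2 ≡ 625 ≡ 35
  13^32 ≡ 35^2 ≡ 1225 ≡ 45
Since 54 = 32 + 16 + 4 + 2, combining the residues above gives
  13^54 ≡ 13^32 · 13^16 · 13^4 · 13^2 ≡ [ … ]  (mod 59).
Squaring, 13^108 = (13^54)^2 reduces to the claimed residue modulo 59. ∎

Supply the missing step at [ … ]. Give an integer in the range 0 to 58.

Multiply the listed residues: 45 · 35 · 5 · 51 = 1575 → 7875 → 401625.
Reducing modulo 59: 401625 = 6807·59 + 12, so 13^54 ≡ 12.

12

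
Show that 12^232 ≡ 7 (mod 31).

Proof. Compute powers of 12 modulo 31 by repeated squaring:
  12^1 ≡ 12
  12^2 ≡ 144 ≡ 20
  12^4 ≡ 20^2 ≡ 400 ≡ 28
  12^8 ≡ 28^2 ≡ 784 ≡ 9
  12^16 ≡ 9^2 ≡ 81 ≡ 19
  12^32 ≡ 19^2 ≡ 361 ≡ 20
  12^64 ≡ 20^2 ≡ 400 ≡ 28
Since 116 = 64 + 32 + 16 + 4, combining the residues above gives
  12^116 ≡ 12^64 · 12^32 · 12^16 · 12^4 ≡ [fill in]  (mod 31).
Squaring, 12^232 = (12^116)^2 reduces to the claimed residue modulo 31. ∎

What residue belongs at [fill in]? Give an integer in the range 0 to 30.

12^64 · 12^32 · 12^16 · 12^4 ≡ 28 · 20 · 19 · 28 = 297920.
297920 mod 31 = 10, so 12^116 ≡ 10 (mod 31).

10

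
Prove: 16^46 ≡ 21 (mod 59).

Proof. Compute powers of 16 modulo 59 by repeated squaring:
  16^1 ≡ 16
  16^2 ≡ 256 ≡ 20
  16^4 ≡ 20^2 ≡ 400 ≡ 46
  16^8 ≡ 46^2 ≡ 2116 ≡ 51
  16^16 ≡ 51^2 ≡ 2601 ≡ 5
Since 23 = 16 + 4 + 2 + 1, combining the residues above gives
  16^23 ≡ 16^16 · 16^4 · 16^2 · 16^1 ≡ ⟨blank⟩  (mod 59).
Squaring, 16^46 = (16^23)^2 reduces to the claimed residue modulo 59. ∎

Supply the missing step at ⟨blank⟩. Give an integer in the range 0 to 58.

Multiply the listed residues: 5 · 46 · 20 · 16 = 230 → 4600 → 73600.
Reducing modulo 59: 73600 = 1247·59 + 27, so 16^23 ≡ 27.

27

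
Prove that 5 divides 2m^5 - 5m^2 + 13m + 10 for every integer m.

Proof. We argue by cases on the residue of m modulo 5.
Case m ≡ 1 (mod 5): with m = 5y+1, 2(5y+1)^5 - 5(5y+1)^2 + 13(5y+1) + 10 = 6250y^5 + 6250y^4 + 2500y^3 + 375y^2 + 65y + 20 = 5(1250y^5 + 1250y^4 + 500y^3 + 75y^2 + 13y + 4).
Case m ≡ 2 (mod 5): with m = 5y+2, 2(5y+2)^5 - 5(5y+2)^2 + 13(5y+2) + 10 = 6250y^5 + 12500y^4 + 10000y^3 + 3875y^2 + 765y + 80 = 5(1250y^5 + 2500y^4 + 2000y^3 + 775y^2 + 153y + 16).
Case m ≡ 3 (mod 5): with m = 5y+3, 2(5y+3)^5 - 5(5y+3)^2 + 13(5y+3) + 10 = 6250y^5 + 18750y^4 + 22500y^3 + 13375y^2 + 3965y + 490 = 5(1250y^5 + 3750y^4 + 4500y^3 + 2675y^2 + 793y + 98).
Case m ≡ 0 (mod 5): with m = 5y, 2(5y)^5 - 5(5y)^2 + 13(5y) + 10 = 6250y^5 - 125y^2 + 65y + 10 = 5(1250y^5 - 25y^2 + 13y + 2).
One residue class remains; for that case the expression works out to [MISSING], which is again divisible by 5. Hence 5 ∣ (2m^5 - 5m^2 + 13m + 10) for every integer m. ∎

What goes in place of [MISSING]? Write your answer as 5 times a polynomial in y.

5(1250y^5 + 5000y^4 + 8000y^3 + 6375y^2 + 2533y + 406)

The residues treated are {1, 2, 3, 0}, so the missing case is m ≡ 4 (mod 5); write m = 5y+4.
Then 2(5y+4)^5 - 5(5y+4)^2 + 13(5y+4) + 10 = 6250y^5 + 25000y^4 + 40000y^3 + 31875y^2 + 12665y + 2030 = 5(1250y^5 + 5000y^4 + 8000y^3 + 6375y^2 + 2533y + 406).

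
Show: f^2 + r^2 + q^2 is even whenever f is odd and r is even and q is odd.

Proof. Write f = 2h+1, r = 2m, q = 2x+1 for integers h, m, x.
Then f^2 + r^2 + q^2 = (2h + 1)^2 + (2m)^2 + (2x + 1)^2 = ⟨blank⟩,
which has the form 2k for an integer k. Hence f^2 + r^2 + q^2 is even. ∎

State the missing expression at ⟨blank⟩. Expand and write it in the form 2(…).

(2h + 1)^2 + (2m)^2 + (2x + 1)^2 = 4h^2 + 4h + 4m^2 + 4x^2 + 4x + 2
= 2(2h^2 + 2h + 2m^2 + 2x^2 + 2x + 1).
Since 2h^2 + 2h + 2m^2 + 2x^2 + 2x + 1 is an integer, the sum of squares is of the form 2k for an integer k.

2(2h^2 + 2h + 2m^2 + 2x^2 + 2x + 1)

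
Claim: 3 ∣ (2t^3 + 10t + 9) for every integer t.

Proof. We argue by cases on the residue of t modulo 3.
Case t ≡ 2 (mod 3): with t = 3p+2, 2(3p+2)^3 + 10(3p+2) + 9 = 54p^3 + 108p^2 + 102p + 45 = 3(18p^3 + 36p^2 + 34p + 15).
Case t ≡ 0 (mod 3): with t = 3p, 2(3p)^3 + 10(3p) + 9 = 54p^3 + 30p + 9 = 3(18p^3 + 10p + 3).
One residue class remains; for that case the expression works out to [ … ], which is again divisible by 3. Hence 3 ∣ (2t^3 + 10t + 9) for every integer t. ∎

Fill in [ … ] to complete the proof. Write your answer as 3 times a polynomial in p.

3(18p^3 + 18p^2 + 16p + 7)

Only t ≡ 1 (mod 3) is unaccounted for. Put t = 3p+1:
2(3p+1)^3 + 10(3p+1) + 9 expands to 54p^3 + 54p^2 + 48p + 21,
and factoring out 3 leaves 3(18p^3 + 18p^2 + 16p + 7).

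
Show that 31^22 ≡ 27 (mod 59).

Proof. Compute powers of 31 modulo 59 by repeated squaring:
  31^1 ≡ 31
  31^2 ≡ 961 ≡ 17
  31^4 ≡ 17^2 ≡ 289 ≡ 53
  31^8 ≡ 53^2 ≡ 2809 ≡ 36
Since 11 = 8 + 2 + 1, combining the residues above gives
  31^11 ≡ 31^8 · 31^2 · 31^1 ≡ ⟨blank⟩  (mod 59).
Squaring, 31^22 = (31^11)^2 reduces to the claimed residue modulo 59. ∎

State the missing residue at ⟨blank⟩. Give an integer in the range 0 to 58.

Multiply the listed residues: 36 · 17 · 31 = 612 → 18972.
Reducing modulo 59: 18972 = 321·59 + 33, so 31^11 ≡ 33.

33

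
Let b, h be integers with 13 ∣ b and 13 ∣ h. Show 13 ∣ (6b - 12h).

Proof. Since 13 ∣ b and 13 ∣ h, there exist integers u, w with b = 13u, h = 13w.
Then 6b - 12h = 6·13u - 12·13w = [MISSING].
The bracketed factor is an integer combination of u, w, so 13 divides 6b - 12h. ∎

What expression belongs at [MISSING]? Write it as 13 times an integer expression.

13(6u - 12w)

Pull the common 13 out of every term: 6·13u - 12·13w = 13(6u - 12w).
6u - 12w is an integer, which exhibits the divisibility.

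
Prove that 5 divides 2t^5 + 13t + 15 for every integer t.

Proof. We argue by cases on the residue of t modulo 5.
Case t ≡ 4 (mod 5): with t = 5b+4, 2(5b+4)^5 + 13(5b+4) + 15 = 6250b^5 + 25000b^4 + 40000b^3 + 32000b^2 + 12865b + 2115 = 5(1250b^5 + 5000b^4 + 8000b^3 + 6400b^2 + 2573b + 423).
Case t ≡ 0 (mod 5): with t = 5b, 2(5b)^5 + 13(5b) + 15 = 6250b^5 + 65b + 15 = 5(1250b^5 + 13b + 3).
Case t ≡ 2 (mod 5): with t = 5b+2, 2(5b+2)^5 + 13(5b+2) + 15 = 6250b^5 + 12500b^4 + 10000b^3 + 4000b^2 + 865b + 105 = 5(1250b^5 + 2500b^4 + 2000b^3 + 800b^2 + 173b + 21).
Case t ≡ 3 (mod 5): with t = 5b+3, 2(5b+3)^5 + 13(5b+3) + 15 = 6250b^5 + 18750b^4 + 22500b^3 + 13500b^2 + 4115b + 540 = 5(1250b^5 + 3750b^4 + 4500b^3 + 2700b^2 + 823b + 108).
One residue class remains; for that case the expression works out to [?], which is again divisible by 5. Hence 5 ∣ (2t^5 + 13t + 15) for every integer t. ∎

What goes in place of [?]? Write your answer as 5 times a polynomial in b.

5(1250b^5 + 1250b^4 + 500b^3 + 100b^2 + 23b + 6)

The residues treated are {4, 0, 2, 3}, so the missing case is t ≡ 1 (mod 5); write t = 5b+1.
Then 2(5b+1)^5 + 13(5b+1) + 15 = 6250b^5 + 6250b^4 + 2500b^3 + 500b^2 + 115b + 30 = 5(1250b^5 + 1250b^4 + 500b^3 + 100b^2 + 23b + 6).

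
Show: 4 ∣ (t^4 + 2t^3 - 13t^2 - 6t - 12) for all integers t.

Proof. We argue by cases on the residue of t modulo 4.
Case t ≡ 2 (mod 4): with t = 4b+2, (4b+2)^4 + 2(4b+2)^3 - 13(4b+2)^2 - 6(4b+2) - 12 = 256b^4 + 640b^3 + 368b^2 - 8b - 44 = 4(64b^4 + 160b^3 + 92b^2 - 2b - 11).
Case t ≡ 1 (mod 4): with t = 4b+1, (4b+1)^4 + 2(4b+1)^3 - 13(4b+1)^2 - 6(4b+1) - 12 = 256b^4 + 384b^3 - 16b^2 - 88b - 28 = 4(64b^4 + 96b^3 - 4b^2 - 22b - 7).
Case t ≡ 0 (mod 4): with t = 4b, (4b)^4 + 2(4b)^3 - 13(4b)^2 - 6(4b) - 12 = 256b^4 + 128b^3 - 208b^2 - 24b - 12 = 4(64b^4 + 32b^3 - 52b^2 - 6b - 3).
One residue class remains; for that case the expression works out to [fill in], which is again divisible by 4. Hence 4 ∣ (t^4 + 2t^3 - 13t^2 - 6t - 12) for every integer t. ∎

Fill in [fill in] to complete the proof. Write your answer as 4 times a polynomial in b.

4(64b^4 + 224b^3 + 236b^2 + 78b - 3)

The residues treated are {2, 1, 0}, so the missing case is t ≡ 3 (mod 4); write t = 4b+3.
Then (4b+3)^4 + 2(4b+3)^3 - 13(4b+3)^2 - 6(4b+3) - 12 = 256b^4 + 896b^3 + 944b^2 + 312b - 12 = 4(64b^4 + 224b^3 + 236b^2 + 78b - 3).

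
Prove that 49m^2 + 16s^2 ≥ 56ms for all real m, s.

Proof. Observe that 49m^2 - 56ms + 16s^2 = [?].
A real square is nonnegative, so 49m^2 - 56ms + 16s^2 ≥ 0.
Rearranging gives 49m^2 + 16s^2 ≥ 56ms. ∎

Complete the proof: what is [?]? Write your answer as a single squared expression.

49m^2 - 56ms + 16s^2 is a perfect-square trinomial: the outer terms are (7m)^2 and (4s)^2, and the cross term is -2·7m·4s.
So 49m^2 - 56ms + 16s^2 = (7m - 4s)^2 ≥ 0.

(7m - 4s)^2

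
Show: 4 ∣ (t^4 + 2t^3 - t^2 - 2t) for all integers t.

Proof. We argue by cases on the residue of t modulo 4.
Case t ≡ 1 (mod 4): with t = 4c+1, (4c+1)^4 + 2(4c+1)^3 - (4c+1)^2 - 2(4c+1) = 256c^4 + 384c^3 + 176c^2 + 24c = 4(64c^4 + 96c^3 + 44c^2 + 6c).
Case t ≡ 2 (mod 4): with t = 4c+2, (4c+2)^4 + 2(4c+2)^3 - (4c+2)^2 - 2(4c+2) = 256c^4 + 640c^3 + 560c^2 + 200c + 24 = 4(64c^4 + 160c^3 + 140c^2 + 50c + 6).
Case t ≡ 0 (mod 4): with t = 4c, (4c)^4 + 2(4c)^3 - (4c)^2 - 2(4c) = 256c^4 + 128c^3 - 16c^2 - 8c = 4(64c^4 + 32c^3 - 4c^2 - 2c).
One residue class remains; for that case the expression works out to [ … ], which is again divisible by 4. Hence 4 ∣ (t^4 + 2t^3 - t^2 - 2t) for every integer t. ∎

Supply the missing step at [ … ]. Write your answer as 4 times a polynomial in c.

4(64c^4 + 224c^3 + 284c^2 + 154c + 30)

The residues treated are {1, 2, 0}, so the missing case is t ≡ 3 (mod 4); write t = 4c+3.
Then (4c+3)^4 + 2(4c+3)^3 - (4c+3)^2 - 2(4c+3) = 256c^4 + 896c^3 + 1136c^2 + 616c + 120 = 4(64c^4 + 224c^3 + 284c^2 + 154c + 30).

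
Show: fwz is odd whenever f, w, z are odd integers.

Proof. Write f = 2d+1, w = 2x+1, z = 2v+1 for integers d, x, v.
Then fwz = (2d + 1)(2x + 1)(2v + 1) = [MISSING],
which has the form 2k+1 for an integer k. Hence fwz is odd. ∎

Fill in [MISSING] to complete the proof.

Expanding: (2d + 1)(2x + 1)(2v + 1) = 8dvx + 4dv + 4dx + 2d + 4vx + 2v + 2x + 1.
Every term except the constant is even, so this is 2(4dvx + 2dv + 2dx + d + 2vx + v + x) + 1,
and 4dvx + 2dv + 2dx + d + 2vx + v + x ∈ ℤ gives the required form.

2(4dvx + 2dv + 2dx + d + 2vx + v + x) + 1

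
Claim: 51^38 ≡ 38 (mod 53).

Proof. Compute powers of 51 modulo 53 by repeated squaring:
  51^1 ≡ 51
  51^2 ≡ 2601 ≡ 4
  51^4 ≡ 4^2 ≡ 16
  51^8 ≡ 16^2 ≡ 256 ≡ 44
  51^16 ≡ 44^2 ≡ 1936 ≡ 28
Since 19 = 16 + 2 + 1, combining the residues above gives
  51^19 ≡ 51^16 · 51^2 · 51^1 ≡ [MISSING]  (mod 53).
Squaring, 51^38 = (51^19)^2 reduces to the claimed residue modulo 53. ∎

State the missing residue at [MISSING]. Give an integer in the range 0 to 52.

41

51^16 · 51^2 · 51^1 ≡ 28 · 4 · 51 = 5712.
5712 mod 53 = 41, so 51^19 ≡ 41 (mod 53).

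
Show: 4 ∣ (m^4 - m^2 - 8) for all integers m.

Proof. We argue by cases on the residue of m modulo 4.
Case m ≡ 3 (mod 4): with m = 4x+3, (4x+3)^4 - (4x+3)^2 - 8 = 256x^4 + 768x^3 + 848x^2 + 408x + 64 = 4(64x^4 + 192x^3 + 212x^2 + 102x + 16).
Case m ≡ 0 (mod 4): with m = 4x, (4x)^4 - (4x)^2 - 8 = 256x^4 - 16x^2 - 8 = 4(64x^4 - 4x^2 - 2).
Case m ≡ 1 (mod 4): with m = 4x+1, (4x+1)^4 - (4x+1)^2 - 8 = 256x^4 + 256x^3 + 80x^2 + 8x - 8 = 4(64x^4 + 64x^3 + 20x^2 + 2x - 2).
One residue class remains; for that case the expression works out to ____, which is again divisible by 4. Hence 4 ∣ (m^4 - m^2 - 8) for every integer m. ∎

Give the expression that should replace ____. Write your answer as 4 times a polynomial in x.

The residues treated are {3, 0, 1}, so the missing case is m ≡ 2 (mod 4); write m = 4x+2.
Then (4x+2)^4 - (4x+2)^2 - 8 = 256x^4 + 512x^3 + 368x^2 + 112x + 4 = 4(64x^4 + 128x^3 + 92x^2 + 28x + 1).

4(64x^4 + 128x^3 + 92x^2 + 28x + 1)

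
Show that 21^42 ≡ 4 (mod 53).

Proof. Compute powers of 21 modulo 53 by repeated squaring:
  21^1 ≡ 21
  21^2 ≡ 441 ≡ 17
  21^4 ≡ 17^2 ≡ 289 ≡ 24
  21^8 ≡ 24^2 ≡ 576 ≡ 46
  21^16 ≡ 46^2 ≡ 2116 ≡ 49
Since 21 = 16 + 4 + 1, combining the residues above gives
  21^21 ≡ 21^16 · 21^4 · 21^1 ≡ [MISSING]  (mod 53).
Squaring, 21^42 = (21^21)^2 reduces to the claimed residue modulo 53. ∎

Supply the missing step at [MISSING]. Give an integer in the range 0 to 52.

51

21^16 · 21^4 · 21^1 ≡ 49 · 24 · 21 = 24696.
24696 mod 53 = 51, so 21^21 ≡ 51 (mod 53).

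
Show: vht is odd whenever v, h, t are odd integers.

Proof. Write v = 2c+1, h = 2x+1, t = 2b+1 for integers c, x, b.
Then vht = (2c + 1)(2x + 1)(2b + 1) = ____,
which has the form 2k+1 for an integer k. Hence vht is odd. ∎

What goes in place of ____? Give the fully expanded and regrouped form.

2(4bcx + 2bc + 2bx + b + 2cx + c + x) + 1

Expanding: (2c + 1)(2x + 1)(2b + 1) = 8bcx + 4bc + 4bx + 2b + 4cx + 2c + 2x + 1.
Every term except the constant is even, so this is 2(4bcx + 2bc + 2bx + b + 2cx + c + x) + 1,
and 4bcx + 2bc + 2bx + b + 2cx + c + x ∈ ℤ gives the required form.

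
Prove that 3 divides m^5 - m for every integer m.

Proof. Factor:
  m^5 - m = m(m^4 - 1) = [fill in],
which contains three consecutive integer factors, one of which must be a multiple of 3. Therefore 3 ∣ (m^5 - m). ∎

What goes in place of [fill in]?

m^4 - 1 = (m^2 - 1)(m^2 + 1), and m^2 - 1 = (m-1)(m+1).
So m(m^4 - 1) = (m - 1)m(m + 1)(m^2 + 1).

(m - 1)m(m + 1)(m^2 + 1)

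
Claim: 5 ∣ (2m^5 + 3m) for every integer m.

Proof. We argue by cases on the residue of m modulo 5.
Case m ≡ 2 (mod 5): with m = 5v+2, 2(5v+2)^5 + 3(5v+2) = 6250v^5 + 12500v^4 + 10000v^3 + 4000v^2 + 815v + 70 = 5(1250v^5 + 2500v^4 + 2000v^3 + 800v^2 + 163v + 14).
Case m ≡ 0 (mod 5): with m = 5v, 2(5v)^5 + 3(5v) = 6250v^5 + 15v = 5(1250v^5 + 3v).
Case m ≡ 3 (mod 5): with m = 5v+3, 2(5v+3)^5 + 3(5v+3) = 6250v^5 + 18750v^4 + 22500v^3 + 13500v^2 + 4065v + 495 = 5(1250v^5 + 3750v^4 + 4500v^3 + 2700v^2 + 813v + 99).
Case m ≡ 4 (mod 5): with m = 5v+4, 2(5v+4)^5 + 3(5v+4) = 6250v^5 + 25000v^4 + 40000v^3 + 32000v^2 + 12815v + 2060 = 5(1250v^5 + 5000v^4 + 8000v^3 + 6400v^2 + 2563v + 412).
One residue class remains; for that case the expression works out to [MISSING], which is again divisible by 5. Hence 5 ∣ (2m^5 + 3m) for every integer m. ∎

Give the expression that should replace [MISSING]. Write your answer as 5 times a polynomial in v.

Only m ≡ 1 (mod 5) is unaccounted for. Put m = 5v+1:
2(5v+1)^5 + 3(5v+1) expands to 6250v^5 + 6250v^4 + 2500v^3 + 500v^2 + 65v + 5,
and factoring out 5 leaves 5(1250v^5 + 1250v^4 + 500v^3 + 100v^2 + 13v + 1).

5(1250v^5 + 1250v^4 + 500v^3 + 100v^2 + 13v + 1)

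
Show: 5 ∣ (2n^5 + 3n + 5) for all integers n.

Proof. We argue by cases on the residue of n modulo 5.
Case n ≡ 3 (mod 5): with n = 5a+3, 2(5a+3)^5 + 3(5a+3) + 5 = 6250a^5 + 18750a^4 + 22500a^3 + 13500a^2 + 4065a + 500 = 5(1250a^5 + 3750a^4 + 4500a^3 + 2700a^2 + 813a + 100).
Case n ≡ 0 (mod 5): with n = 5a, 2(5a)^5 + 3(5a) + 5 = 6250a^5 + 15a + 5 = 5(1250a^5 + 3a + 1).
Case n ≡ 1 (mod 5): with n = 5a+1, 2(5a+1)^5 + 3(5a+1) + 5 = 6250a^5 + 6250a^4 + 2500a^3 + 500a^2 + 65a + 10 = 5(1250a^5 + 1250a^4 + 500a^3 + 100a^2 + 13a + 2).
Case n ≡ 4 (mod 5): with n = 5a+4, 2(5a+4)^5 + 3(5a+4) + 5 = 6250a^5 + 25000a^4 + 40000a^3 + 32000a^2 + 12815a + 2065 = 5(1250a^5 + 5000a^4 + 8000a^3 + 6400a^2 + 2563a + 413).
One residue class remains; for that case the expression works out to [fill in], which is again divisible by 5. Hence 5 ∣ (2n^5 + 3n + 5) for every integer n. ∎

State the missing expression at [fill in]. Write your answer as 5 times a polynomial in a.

Only n ≡ 2 (mod 5) is unaccounted for. Put n = 5a+2:
2(5a+2)^5 + 3(5a+2) + 5 expands to 6250a^5 + 12500a^4 + 10000a^3 + 4000a^2 + 815a + 75,
and factoring out 5 leaves 5(1250a^5 + 2500a^4 + 2000a^3 + 800a^2 + 163a + 15).

5(1250a^5 + 2500a^4 + 2000a^3 + 800a^2 + 163a + 15)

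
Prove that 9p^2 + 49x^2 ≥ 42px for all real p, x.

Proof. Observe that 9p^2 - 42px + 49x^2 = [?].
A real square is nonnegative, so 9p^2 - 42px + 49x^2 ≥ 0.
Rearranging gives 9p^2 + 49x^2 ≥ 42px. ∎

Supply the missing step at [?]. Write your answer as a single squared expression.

The leading and trailing coefficients are 3^2 and 7^2, and 42 = 2·3·7, so the trinomial is (3p - 7x)^2.
Hence 9p^2 - 42px + 49x^2 ≥ 0.

(3p - 7x)^2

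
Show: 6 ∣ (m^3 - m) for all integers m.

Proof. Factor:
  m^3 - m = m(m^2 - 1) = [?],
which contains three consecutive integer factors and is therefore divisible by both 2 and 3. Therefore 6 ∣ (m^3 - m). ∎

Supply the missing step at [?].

(m - 1)m(m + 1)

m(m^2 - 1) = m(m - 1)(m + 1) = (m - 1)m(m + 1).
These three factors are consecutive integers, so their product is divisible by 6.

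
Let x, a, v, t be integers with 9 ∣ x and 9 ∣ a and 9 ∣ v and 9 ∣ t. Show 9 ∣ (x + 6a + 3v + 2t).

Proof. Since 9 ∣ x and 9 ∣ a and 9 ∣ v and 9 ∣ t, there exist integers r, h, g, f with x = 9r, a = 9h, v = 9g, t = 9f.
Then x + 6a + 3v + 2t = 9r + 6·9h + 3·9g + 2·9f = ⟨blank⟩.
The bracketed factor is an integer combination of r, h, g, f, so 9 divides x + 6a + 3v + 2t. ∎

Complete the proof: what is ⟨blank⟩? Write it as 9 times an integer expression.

Pull the common 9 out of every term: 9r + 6·9h + 3·9g + 2·9f = 9(2f + 3g + 6h + r).
2f + 3g + 6h + r is an integer, which exhibits the divisibility.

9(2f + 3g + 6h + r)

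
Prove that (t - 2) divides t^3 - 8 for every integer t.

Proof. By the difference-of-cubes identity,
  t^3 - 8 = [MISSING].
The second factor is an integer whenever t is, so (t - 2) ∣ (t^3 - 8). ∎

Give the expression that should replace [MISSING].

Polynomial division of t^3 - 8 by t - 2 leaves remainder 0 and quotient t^2 + 2t + 4.
Hence t^3 - 8 = (t - 2)(t^2 + 2t + 4).

(t - 2)(t^2 + 2t + 4)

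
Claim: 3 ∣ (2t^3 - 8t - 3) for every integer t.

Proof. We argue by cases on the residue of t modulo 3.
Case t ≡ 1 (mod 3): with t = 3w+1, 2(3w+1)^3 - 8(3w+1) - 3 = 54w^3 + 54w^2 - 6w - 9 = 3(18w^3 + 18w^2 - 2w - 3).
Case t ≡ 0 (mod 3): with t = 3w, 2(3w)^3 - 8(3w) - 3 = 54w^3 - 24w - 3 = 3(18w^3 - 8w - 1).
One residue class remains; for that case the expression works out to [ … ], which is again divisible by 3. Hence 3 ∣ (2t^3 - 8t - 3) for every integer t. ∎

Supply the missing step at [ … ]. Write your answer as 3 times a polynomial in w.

3(18w^3 + 36w^2 + 16w - 1)

The residues treated are {1, 0}, so the missing case is t ≡ 2 (mod 3); write t = 3w+2.
Then 2(3w+2)^3 - 8(3w+2) - 3 = 54w^3 + 108w^2 + 48w - 3 = 3(18w^3 + 36w^2 + 16w - 1).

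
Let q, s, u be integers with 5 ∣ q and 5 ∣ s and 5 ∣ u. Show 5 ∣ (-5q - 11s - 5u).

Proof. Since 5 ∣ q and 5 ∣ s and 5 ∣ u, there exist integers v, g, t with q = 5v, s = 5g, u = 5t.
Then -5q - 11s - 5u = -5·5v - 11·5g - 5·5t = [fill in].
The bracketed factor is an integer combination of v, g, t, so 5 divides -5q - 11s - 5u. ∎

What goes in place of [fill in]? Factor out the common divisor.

5(-11g - 5t - 5v)

Each term has a factor of 5: -5·5v - 11·5g - 5·5t = 5·(-11g - 5t - 5v).
Since -11g - 5t - 5v is an integer, 5 ∣ (-5q - 11s - 5u).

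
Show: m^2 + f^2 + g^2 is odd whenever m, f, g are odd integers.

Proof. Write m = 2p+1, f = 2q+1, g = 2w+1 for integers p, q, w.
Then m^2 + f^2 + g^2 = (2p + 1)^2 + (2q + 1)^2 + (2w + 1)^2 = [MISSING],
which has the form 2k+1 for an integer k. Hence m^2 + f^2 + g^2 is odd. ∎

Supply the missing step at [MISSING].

(2p + 1)^2 + (2q + 1)^2 + (2w + 1)^2 = 4p^2 + 4p + 4q^2 + 4q + 4w^2 + 4w + 3
= 2(2p^2 + 2p + 2q^2 + 2q + 2w^2 + 2w + 1) + 1.
Since 2p^2 + 2p + 2q^2 + 2q + 2w^2 + 2w + 1 is an integer, the sum of squares is of the form 2k+1 for an integer k.

2(2p^2 + 2p + 2q^2 + 2q + 2w^2 + 2w + 1) + 1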